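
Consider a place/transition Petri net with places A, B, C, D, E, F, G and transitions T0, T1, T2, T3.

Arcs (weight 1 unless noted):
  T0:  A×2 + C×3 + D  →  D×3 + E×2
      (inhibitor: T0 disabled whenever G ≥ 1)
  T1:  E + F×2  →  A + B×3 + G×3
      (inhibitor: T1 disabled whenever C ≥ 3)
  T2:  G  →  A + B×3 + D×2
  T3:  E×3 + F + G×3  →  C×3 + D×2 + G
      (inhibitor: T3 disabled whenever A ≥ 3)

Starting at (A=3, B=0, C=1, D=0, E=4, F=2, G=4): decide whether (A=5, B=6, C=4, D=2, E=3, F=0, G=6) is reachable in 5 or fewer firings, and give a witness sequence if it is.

NO — not reachable within 5 firings

depth 0: 1 marking
depth 1: 3 markings reached so far
depth 2: 5 markings reached so far
depth 3: 7 markings reached so far
depth 4: 9 markings reached so far
depth 5: 10 markings reached so far
target is not among the 10 markings reachable within 5 steps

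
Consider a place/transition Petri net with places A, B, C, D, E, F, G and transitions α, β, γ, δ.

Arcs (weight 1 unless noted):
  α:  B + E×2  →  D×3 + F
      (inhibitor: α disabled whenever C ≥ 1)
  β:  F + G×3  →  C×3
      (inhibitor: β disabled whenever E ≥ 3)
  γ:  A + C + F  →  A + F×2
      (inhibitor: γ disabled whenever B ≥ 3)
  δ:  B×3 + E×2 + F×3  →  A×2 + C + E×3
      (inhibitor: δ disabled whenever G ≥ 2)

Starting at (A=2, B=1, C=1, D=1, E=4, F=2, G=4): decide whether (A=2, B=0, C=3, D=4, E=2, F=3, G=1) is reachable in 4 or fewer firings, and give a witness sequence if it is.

step 1: fire γ:  (A=2, B=1, C=1, D=1, E=4, F=2, G=4) → (A=2, B=1, C=0, D=1, E=4, F=3, G=4)
step 2: fire α:  (A=2, B=1, C=0, D=1, E=4, F=3, G=4) → (A=2, B=0, C=0, D=4, E=2, F=4, G=4)
step 3: fire β:  (A=2, B=0, C=0, D=4, E=2, F=4, G=4) → (A=2, B=0, C=3, D=4, E=2, F=3, G=1)

YES — reachable via ⟨γ, α, β⟩ (3 firings)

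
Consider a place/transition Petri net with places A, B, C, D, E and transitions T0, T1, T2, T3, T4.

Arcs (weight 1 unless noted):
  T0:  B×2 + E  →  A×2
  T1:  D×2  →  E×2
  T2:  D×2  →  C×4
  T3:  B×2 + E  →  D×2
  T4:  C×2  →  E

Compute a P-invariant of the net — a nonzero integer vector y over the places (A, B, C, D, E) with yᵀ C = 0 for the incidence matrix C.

y = (A:2, B:1, C:1, D:2, E:2)

Incidence matrix C (rows=places, cols=transitions):
       T0   T1   T2   T3   T4
    A   2    0    0    0    0
    B  -2    0    0   -2    0
    C   0    0    4    0   -2
    D   0   -2   -2    2    0
    E  -1    2    0   -1    1

Candidate y = [2, 1, 1, 2, 2]; check y·C column-wise:
  col T0: 2·2 + 1·-2 + 1·0 + 2·0 + 2·-1 = 0
  col T1: 2·0 + 1·0 + 1·0 + 2·-2 + 2·2 = 0
  col T2: 2·0 + 1·0 + 1·4 + 2·-2 + 2·0 = 0
  col T3: 2·0 + 1·-2 + 1·0 + 2·2 + 2·-1 = 0
  col T4: 2·0 + 1·0 + 1·-2 + 2·0 + 2·1 = 0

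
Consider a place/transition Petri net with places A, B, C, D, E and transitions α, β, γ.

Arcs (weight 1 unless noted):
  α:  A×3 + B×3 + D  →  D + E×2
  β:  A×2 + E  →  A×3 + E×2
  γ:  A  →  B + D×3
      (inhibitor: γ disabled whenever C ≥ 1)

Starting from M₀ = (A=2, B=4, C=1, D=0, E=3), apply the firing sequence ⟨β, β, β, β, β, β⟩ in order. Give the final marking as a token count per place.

(A=8, B=4, C=1, D=0, E=9)

step 1: fire β:  (A=2, B=4, C=1, D=0, E=3) → (A=3, B=4, C=1, D=0, E=4)
step 2: fire β:  (A=3, B=4, C=1, D=0, E=4) → (A=4, B=4, C=1, D=0, E=5)
step 3: fire β:  (A=4, B=4, C=1, D=0, E=5) → (A=5, B=4, C=1, D=0, E=6)
step 4: fire β:  (A=5, B=4, C=1, D=0, E=6) → (A=6, B=4, C=1, D=0, E=7)
step 5: fire β:  (A=6, B=4, C=1, D=0, E=7) → (A=7, B=4, C=1, D=0, E=8)
step 6: fire β:  (A=7, B=4, C=1, D=0, E=8) → (A=8, B=4, C=1, D=0, E=9)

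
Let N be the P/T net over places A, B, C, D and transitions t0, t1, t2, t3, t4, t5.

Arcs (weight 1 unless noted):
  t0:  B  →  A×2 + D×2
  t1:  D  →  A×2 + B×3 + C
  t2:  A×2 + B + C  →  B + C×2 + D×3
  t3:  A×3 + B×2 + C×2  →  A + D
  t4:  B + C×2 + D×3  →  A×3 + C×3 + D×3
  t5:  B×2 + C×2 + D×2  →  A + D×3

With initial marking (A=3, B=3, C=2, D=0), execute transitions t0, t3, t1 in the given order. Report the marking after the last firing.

step 1: fire t0:  (A=3, B=3, C=2, D=0) → (A=5, B=2, C=2, D=2)
step 2: fire t3:  (A=5, B=2, C=2, D=2) → (A=3, B=0, C=0, D=3)
step 3: fire t1:  (A=3, B=0, C=0, D=3) → (A=5, B=3, C=1, D=2)

(A=5, B=3, C=1, D=2)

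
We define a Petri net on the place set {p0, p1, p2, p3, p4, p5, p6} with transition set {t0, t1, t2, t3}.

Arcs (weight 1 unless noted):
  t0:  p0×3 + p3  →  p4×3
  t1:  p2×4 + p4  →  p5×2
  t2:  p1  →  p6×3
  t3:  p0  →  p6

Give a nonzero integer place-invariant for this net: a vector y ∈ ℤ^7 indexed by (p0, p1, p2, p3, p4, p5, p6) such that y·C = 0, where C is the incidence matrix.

y = (p0:0, p1:0, p2:1, p3:-12, p4:-4, p5:0, p6:0)

Incidence matrix C (rows=places, cols=transitions):
       t0   t1   t2   t3
   p0  -3    0    0   -1
   p1   0    0   -1    0
   p2   0   -4    0    0
   p3  -1    0    0    0
   p4   3   -1    0    0
   p5   0    2    0    0
   p6   0    0    3    1

Candidate y = [0, 0, 1, -12, -4, 0, 0]; check y·C column-wise:
  col t0: 0·-3 + 1·0 + -12·-1 + -4·3 = 0
  col t1: 1·-4 + -12·0 + -4·-1 + 0·2 = 0
  col t2: 0·-1 + 1·0 + -12·0 + -4·0 + 0·3 = 0
  col t3: 0·-1 + 1·0 + -12·0 + -4·0 + 0·1 = 0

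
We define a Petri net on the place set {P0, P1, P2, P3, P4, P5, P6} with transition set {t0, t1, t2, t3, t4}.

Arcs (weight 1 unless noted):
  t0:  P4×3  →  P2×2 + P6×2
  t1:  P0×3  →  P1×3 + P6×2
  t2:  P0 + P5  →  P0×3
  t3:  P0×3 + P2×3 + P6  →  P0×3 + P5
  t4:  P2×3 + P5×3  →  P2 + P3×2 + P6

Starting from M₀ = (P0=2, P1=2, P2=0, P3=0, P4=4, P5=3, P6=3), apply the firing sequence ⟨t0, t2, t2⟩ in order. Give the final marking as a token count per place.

step 1: fire t0:  (P0=2, P1=2, P2=0, P3=0, P4=4, P5=3, P6=3) → (P0=2, P1=2, P2=2, P3=0, P4=1, P5=3, P6=5)
step 2: fire t2:  (P0=2, P1=2, P2=2, P3=0, P4=1, P5=3, P6=5) → (P0=4, P1=2, P2=2, P3=0, P4=1, P5=2, P6=5)
step 3: fire t2:  (P0=4, P1=2, P2=2, P3=0, P4=1, P5=2, P6=5) → (P0=6, P1=2, P2=2, P3=0, P4=1, P5=1, P6=5)

(P0=6, P1=2, P2=2, P3=0, P4=1, P5=1, P6=5)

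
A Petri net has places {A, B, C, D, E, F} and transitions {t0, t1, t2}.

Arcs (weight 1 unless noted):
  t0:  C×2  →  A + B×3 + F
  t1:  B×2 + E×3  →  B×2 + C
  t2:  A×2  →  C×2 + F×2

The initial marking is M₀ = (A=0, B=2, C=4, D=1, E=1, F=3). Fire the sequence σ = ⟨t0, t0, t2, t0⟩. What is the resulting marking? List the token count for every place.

step 1: fire t0:  (A=0, B=2, C=4, D=1, E=1, F=3) → (A=1, B=5, C=2, D=1, E=1, F=4)
step 2: fire t0:  (A=1, B=5, C=2, D=1, E=1, F=4) → (A=2, B=8, C=0, D=1, E=1, F=5)
step 3: fire t2:  (A=2, B=8, C=0, D=1, E=1, F=5) → (A=0, B=8, C=2, D=1, E=1, F=7)
step 4: fire t0:  (A=0, B=8, C=2, D=1, E=1, F=7) → (A=1, B=11, C=0, D=1, E=1, F=8)

(A=1, B=11, C=0, D=1, E=1, F=8)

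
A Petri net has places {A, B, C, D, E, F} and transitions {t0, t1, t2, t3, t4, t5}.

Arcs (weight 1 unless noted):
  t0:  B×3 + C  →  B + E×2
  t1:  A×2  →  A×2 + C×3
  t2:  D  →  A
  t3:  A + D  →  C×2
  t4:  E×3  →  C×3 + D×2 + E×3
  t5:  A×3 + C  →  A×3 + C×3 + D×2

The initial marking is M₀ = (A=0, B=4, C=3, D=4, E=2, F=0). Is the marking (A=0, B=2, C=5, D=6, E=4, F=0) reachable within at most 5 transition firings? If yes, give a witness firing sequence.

YES — reachable via ⟨t0, t4⟩ (2 firings)

step 1: fire t0:  (A=0, B=4, C=3, D=4, E=2, F=0) → (A=0, B=2, C=2, D=4, E=4, F=0)
step 2: fire t4:  (A=0, B=2, C=2, D=4, E=4, F=0) → (A=0, B=2, C=5, D=6, E=4, F=0)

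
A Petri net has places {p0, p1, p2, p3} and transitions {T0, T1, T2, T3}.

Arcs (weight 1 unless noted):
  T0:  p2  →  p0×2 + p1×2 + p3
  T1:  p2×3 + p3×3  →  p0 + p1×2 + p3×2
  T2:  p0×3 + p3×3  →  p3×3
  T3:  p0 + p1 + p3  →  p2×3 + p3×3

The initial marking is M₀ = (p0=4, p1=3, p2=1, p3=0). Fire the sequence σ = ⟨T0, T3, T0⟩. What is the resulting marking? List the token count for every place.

step 1: fire T0:  (p0=4, p1=3, p2=1, p3=0) → (p0=6, p1=5, p2=0, p3=1)
step 2: fire T3:  (p0=6, p1=5, p2=0, p3=1) → (p0=5, p1=4, p2=3, p3=3)
step 3: fire T0:  (p0=5, p1=4, p2=3, p3=3) → (p0=7, p1=6, p2=2, p3=4)

(p0=7, p1=6, p2=2, p3=4)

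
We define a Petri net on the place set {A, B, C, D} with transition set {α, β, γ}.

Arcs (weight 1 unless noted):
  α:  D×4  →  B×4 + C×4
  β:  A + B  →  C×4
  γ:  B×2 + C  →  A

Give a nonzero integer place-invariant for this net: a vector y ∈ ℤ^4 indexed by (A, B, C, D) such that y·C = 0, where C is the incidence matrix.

Incidence matrix C (rows=places, cols=transitions):
        α    β    γ
    A   0   -1    1
    B   4   -1   -2
    C   4    4   -1
    D  -4    0    0

Candidate y = [3, 1, 1, 2]; check y·C column-wise:
  col α: 3·0 + 1·4 + 1·4 + 2·-4 = 0
  col β: 3·-1 + 1·-1 + 1·4 + 2·0 = 0
  col γ: 3·1 + 1·-2 + 1·-1 + 2·0 = 0

y = (A:3, B:1, C:1, D:2)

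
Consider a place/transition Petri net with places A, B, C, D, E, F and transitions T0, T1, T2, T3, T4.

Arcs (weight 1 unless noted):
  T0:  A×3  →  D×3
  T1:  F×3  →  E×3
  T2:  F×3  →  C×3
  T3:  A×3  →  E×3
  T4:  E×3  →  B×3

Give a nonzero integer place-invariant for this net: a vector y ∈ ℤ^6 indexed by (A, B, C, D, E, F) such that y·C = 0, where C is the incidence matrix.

y = (A:1, B:1, C:1, D:1, E:1, F:1)

Incidence matrix C (rows=places, cols=transitions):
       T0   T1   T2   T3   T4
    A  -3    0    0   -3    0
    B   0    0    0    0    3
    C   0    0    3    0    0
    D   3    0    0    0    0
    E   0    3    0    3   -3
    F   0   -3   -3    0    0

Candidate y = [1, 1, 1, 1, 1, 1]; check y·C column-wise:
  col T0: 1·-3 + 1·0 + 1·0 + 1·3 + 1·0 + 1·0 = 0
  col T1: 1·0 + 1·0 + 1·0 + 1·0 + 1·3 + 1·-3 = 0
  col T2: 1·0 + 1·0 + 1·3 + 1·0 + 1·0 + 1·-3 = 0
  col T3: 1·-3 + 1·0 + 1·0 + 1·0 + 1·3 + 1·0 = 0
  col T4: 1·0 + 1·3 + 1·0 + 1·0 + 1·-3 + 1·0 = 0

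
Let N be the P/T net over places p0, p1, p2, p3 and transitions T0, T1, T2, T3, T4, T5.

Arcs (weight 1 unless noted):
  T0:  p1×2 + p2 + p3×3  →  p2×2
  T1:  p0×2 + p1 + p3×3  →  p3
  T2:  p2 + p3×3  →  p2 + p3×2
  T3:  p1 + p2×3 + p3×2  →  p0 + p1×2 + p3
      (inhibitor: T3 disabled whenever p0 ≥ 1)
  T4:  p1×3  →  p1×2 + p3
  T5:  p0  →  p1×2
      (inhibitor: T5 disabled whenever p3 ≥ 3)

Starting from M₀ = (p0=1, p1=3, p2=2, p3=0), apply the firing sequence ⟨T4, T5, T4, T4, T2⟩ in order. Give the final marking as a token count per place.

(p0=0, p1=2, p2=2, p3=2)

step 1: fire T4:  (p0=1, p1=3, p2=2, p3=0) → (p0=1, p1=2, p2=2, p3=1)
step 2: fire T5:  (p0=1, p1=2, p2=2, p3=1) → (p0=0, p1=4, p2=2, p3=1)
step 3: fire T4:  (p0=0, p1=4, p2=2, p3=1) → (p0=0, p1=3, p2=2, p3=2)
step 4: fire T4:  (p0=0, p1=3, p2=2, p3=2) → (p0=0, p1=2, p2=2, p3=3)
step 5: fire T2:  (p0=0, p1=2, p2=2, p3=3) → (p0=0, p1=2, p2=2, p3=2)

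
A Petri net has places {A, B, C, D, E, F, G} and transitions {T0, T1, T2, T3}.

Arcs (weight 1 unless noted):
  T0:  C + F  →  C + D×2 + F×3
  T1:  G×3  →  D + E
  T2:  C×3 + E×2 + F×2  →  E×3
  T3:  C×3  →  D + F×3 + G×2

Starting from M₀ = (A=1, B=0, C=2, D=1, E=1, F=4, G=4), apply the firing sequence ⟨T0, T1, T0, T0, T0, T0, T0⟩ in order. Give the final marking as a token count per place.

step 1: fire T0:  (A=1, B=0, C=2, D=1, E=1, F=4, G=4) → (A=1, B=0, C=2, D=3, E=1, F=6, G=4)
step 2: fire T1:  (A=1, B=0, C=2, D=3, E=1, F=6, G=4) → (A=1, B=0, C=2, D=4, E=2, F=6, G=1)
step 3: fire T0:  (A=1, B=0, C=2, D=4, E=2, F=6, G=1) → (A=1, B=0, C=2, D=6, E=2, F=8, G=1)
step 4: fire T0:  (A=1, B=0, C=2, D=6, E=2, F=8, G=1) → (A=1, B=0, C=2, D=8, E=2, F=10, G=1)
step 5: fire T0:  (A=1, B=0, C=2, D=8, E=2, F=10, G=1) → (A=1, B=0, C=2, D=10, E=2, F=12, G=1)
step 6: fire T0:  (A=1, B=0, C=2, D=10, E=2, F=12, G=1) → (A=1, B=0, C=2, D=12, E=2, F=14, G=1)
step 7: fire T0:  (A=1, B=0, C=2, D=12, E=2, F=14, G=1) → (A=1, B=0, C=2, D=14, E=2, F=16, G=1)

(A=1, B=0, C=2, D=14, E=2, F=16, G=1)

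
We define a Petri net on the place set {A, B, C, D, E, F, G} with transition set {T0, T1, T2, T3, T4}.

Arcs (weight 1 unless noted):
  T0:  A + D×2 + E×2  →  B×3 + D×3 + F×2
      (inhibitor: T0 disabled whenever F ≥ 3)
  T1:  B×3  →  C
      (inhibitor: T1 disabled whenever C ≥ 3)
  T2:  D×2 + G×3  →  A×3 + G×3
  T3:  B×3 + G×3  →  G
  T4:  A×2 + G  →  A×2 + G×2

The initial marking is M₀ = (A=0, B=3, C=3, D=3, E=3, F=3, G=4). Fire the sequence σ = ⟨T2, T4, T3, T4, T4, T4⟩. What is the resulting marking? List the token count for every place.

(A=3, B=0, C=3, D=1, E=3, F=3, G=6)

step 1: fire T2:  (A=0, B=3, C=3, D=3, E=3, F=3, G=4) → (A=3, B=3, C=3, D=1, E=3, F=3, G=4)
step 2: fire T4:  (A=3, B=3, C=3, D=1, E=3, F=3, G=4) → (A=3, B=3, C=3, D=1, E=3, F=3, G=5)
step 3: fire T3:  (A=3, B=3, C=3, D=1, E=3, F=3, G=5) → (A=3, B=0, C=3, D=1, E=3, F=3, G=3)
step 4: fire T4:  (A=3, B=0, C=3, D=1, E=3, F=3, G=3) → (A=3, B=0, C=3, D=1, E=3, F=3, G=4)
step 5: fire T4:  (A=3, B=0, C=3, D=1, E=3, F=3, G=4) → (A=3, B=0, C=3, D=1, E=3, F=3, G=5)
step 6: fire T4:  (A=3, B=0, C=3, D=1, E=3, F=3, G=5) → (A=3, B=0, C=3, D=1, E=3, F=3, G=6)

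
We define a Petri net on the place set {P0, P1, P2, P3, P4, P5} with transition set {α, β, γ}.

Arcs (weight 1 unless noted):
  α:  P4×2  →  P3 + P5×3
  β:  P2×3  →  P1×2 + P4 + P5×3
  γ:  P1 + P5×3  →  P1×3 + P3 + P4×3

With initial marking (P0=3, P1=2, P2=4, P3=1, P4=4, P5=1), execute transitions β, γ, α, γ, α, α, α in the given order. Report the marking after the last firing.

(P0=3, P1=8, P2=1, P3=7, P4=3, P5=10)

step 1: fire β:  (P0=3, P1=2, P2=4, P3=1, P4=4, P5=1) → (P0=3, P1=4, P2=1, P3=1, P4=5, P5=4)
step 2: fire γ:  (P0=3, P1=4, P2=1, P3=1, P4=5, P5=4) → (P0=3, P1=6, P2=1, P3=2, P4=8, P5=1)
step 3: fire α:  (P0=3, P1=6, P2=1, P3=2, P4=8, P5=1) → (P0=3, P1=6, P2=1, P3=3, P4=6, P5=4)
step 4: fire γ:  (P0=3, P1=6, P2=1, P3=3, P4=6, P5=4) → (P0=3, P1=8, P2=1, P3=4, P4=9, P5=1)
step 5: fire α:  (P0=3, P1=8, P2=1, P3=4, P4=9, P5=1) → (P0=3, P1=8, P2=1, P3=5, P4=7, P5=4)
step 6: fire α:  (P0=3, P1=8, P2=1, P3=5, P4=7, P5=4) → (P0=3, P1=8, P2=1, P3=6, P4=5, P5=7)
step 7: fire α:  (P0=3, P1=8, P2=1, P3=6, P4=5, P5=7) → (P0=3, P1=8, P2=1, P3=7, P4=3, P5=10)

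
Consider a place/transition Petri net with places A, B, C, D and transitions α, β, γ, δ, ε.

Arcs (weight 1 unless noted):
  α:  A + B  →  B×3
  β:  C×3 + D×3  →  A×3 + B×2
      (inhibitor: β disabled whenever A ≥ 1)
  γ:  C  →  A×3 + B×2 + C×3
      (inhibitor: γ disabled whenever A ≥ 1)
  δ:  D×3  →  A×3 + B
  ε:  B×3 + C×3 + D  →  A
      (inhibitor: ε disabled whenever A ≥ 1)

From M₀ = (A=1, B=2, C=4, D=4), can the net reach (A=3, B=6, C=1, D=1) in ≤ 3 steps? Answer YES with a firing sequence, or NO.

YES — reachable via ⟨α, β⟩ (2 firings)

step 1: fire α:  (A=1, B=2, C=4, D=4) → (A=0, B=4, C=4, D=4)
step 2: fire β:  (A=0, B=4, C=4, D=4) → (A=3, B=6, C=1, D=1)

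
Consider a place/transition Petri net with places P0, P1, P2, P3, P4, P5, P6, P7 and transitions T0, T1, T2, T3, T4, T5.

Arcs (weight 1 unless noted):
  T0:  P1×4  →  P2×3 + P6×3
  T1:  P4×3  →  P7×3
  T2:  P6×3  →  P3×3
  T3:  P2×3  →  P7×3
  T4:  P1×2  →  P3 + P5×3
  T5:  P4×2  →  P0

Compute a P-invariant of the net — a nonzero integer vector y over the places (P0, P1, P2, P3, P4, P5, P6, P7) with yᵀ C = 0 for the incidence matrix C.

Incidence matrix C (rows=places, cols=transitions):
       T0   T1   T2   T3   T4   T5
   P0   0    0    0    0    0    1
   P1  -4    0    0    0   -2    0
   P2   3    0    0   -3    0    0
   P3   0    0    3    0    1    0
   P4   0   -3    0    0    0   -2
   P5   0    0    0    0    3    0
   P6   3    0   -3    0    0    0
   P7   0    3    0    3    0    0

Candidate y = [0, 9, 0, 12, 0, 2, 12, 0]; check y·C column-wise:
  col T0: 9·-4 + 0·3 + 12·0 + 2·0 + 12·3 = 0
  col T1: 9·0 + 12·0 + 0·-3 + 2·0 + 12·0 + 0·3 = 0
  col T2: 9·0 + 12·3 + 2·0 + 12·-3 = 0
  col T3: 9·0 + 0·-3 + 12·0 + 2·0 + 12·0 + 0·3 = 0
  col T4: 9·-2 + 12·1 + 2·3 + 12·0 = 0
  col T5: 0·1 + 9·0 + 12·0 + 0·-2 + 2·0 + 12·0 = 0

y = (P0:0, P1:9, P2:0, P3:12, P4:0, P5:2, P6:12, P7:0)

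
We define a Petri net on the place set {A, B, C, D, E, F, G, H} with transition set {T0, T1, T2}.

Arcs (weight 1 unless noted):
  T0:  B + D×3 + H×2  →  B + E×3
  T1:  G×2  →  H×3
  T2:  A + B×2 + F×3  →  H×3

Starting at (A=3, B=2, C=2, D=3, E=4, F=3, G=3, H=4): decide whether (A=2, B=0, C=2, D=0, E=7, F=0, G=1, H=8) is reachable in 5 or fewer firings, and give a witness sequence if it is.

YES — reachable via ⟨T0, T1, T2⟩ (3 firings)

step 1: fire T0:  (A=3, B=2, C=2, D=3, E=4, F=3, G=3, H=4) → (A=3, B=2, C=2, D=0, E=7, F=3, G=3, H=2)
step 2: fire T1:  (A=3, B=2, C=2, D=0, E=7, F=3, G=3, H=2) → (A=3, B=2, C=2, D=0, E=7, F=3, G=1, H=5)
step 3: fire T2:  (A=3, B=2, C=2, D=0, E=7, F=3, G=1, H=5) → (A=2, B=0, C=2, D=0, E=7, F=0, G=1, H=8)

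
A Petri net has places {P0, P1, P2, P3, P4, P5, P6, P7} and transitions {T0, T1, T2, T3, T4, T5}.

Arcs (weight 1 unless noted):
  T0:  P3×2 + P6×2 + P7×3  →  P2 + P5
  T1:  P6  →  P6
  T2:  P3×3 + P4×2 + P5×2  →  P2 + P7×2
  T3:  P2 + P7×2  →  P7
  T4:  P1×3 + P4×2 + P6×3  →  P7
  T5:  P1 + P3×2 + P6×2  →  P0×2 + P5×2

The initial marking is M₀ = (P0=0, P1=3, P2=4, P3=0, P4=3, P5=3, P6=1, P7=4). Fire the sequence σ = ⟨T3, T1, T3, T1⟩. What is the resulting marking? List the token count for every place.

(P0=0, P1=3, P2=2, P3=0, P4=3, P5=3, P6=1, P7=2)

step 1: fire T3:  (P0=0, P1=3, P2=4, P3=0, P4=3, P5=3, P6=1, P7=4) → (P0=0, P1=3, P2=3, P3=0, P4=3, P5=3, P6=1, P7=3)
step 2: fire T1:  (P0=0, P1=3, P2=3, P3=0, P4=3, P5=3, P6=1, P7=3) → (P0=0, P1=3, P2=3, P3=0, P4=3, P5=3, P6=1, P7=3)
step 3: fire T3:  (P0=0, P1=3, P2=3, P3=0, P4=3, P5=3, P6=1, P7=3) → (P0=0, P1=3, P2=2, P3=0, P4=3, P5=3, P6=1, P7=2)
step 4: fire T1:  (P0=0, P1=3, P2=2, P3=0, P4=3, P5=3, P6=1, P7=2) → (P0=0, P1=3, P2=2, P3=0, P4=3, P5=3, P6=1, P7=2)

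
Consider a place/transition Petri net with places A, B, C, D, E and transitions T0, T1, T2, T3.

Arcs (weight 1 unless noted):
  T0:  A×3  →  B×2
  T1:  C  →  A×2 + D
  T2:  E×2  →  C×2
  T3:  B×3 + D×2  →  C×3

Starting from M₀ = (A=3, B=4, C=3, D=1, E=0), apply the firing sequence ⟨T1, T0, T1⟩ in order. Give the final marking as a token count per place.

step 1: fire T1:  (A=3, B=4, C=3, D=1, E=0) → (A=5, B=4, C=2, D=2, E=0)
step 2: fire T0:  (A=5, B=4, C=2, D=2, E=0) → (A=2, B=6, C=2, D=2, E=0)
step 3: fire T1:  (A=2, B=6, C=2, D=2, E=0) → (A=4, B=6, C=1, D=3, E=0)

(A=4, B=6, C=1, D=3, E=0)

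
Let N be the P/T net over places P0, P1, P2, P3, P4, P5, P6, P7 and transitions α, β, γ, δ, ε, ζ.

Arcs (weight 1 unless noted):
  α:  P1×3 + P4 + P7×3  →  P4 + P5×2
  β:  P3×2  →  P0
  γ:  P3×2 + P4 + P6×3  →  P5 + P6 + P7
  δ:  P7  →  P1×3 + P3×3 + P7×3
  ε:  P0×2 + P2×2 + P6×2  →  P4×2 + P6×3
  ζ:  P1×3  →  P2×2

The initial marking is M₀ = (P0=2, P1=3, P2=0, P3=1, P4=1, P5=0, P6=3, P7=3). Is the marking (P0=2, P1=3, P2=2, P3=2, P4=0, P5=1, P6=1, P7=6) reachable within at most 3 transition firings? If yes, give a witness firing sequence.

step 1: fire δ:  (P0=2, P1=3, P2=0, P3=1, P4=1, P5=0, P6=3, P7=3) → (P0=2, P1=6, P2=0, P3=4, P4=1, P5=0, P6=3, P7=5)
step 2: fire γ:  (P0=2, P1=6, P2=0, P3=4, P4=1, P5=0, P6=3, P7=5) → (P0=2, P1=6, P2=0, P3=2, P4=0, P5=1, P6=1, P7=6)
step 3: fire ζ:  (P0=2, P1=6, P2=0, P3=2, P4=0, P5=1, P6=1, P7=6) → (P0=2, P1=3, P2=2, P3=2, P4=0, P5=1, P6=1, P7=6)

YES — reachable via ⟨δ, γ, ζ⟩ (3 firings)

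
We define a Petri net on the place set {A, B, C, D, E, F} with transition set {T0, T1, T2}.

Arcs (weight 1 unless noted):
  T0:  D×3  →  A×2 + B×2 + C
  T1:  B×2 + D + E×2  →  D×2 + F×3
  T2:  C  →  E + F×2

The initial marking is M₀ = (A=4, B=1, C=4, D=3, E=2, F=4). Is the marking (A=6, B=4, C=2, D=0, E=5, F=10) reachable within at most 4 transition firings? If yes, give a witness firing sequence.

depth 0: 1 marking
depth 1: 3 markings reached so far
depth 2: 5 markings reached so far
depth 3: 7 markings reached so far
depth 4: 9 markings reached so far
target is not among the 9 markings reachable within 4 steps

NO — not reachable within 4 firings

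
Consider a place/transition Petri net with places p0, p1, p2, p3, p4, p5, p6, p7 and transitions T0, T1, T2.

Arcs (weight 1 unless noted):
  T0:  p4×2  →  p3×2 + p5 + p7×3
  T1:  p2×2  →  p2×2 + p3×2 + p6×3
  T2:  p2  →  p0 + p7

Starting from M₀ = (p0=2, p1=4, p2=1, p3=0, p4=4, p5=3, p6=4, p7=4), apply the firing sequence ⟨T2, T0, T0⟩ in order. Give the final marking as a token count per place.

step 1: fire T2:  (p0=2, p1=4, p2=1, p3=0, p4=4, p5=3, p6=4, p7=4) → (p0=3, p1=4, p2=0, p3=0, p4=4, p5=3, p6=4, p7=5)
step 2: fire T0:  (p0=3, p1=4, p2=0, p3=0, p4=4, p5=3, p6=4, p7=5) → (p0=3, p1=4, p2=0, p3=2, p4=2, p5=4, p6=4, p7=8)
step 3: fire T0:  (p0=3, p1=4, p2=0, p3=2, p4=2, p5=4, p6=4, p7=8) → (p0=3, p1=4, p2=0, p3=4, p4=0, p5=5, p6=4, p7=11)

(p0=3, p1=4, p2=0, p3=4, p4=0, p5=5, p6=4, p7=11)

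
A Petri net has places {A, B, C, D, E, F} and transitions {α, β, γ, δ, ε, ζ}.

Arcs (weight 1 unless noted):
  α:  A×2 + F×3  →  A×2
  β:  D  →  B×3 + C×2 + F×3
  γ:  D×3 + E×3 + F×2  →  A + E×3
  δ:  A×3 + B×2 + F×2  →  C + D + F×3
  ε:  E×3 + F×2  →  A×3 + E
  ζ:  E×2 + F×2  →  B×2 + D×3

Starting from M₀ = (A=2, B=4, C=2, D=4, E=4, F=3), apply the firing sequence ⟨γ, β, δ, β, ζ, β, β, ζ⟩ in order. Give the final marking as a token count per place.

step 1: fire γ:  (A=2, B=4, C=2, D=4, E=4, F=3) → (A=3, B=4, C=2, D=1, E=4, F=1)
step 2: fire β:  (A=3, B=4, C=2, D=1, E=4, F=1) → (A=3, B=7, C=4, D=0, E=4, F=4)
step 3: fire δ:  (A=3, B=7, C=4, D=0, E=4, F=4) → (A=0, B=5, C=5, D=1, E=4, F=5)
step 4: fire β:  (A=0, B=5, C=5, D=1, E=4, F=5) → (A=0, B=8, C=7, D=0, E=4, F=8)
step 5: fire ζ:  (A=0, B=8, C=7, D=0, E=4, F=8) → (A=0, B=10, C=7, D=3, E=2, F=6)
step 6: fire β:  (A=0, B=10, C=7, D=3, E=2, F=6) → (A=0, B=13, C=9, D=2, E=2, F=9)
step 7: fire β:  (A=0, B=13, C=9, D=2, E=2, F=9) → (A=0, B=16, C=11, D=1, E=2, F=12)
step 8: fire ζ:  (A=0, B=16, C=11, D=1, E=2, F=12) → (A=0, B=18, C=11, D=4, E=0, F=10)

(A=0, B=18, C=11, D=4, E=0, F=10)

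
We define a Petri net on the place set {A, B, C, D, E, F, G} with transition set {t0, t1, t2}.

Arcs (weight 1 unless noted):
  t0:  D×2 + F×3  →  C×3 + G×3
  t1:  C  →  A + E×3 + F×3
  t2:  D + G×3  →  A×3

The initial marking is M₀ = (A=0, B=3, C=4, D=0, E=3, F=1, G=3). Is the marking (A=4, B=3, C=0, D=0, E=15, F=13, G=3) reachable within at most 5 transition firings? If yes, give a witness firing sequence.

step 1: fire t1:  (A=0, B=3, C=4, D=0, E=3, F=1, G=3) → (A=1, B=3, C=3, D=0, E=6, F=4, G=3)
step 2: fire t1:  (A=1, B=3, C=3, D=0, E=6, F=4, G=3) → (A=2, B=3, C=2, D=0, E=9, F=7, G=3)
step 3: fire t1:  (A=2, B=3, C=2, D=0, E=9, F=7, G=3) → (A=3, B=3, C=1, D=0, E=12, F=10, G=3)
step 4: fire t1:  (A=3, B=3, C=1, D=0, E=12, F=10, G=3) → (A=4, B=3, C=0, D=0, E=15, F=13, G=3)

YES — reachable via ⟨t1, t1, t1, t1⟩ (4 firings)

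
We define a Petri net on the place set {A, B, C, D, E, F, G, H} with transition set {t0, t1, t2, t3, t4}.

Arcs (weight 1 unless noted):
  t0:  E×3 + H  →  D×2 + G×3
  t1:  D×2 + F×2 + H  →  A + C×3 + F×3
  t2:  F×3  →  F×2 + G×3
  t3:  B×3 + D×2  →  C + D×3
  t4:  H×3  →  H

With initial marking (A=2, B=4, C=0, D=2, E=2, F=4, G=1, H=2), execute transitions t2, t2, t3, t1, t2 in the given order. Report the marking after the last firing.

(A=3, B=1, C=4, D=1, E=2, F=2, G=10, H=1)

step 1: fire t2:  (A=2, B=4, C=0, D=2, E=2, F=4, G=1, H=2) → (A=2, B=4, C=0, D=2, E=2, F=3, G=4, H=2)
step 2: fire t2:  (A=2, B=4, C=0, D=2, E=2, F=3, G=4, H=2) → (A=2, B=4, C=0, D=2, E=2, F=2, G=7, H=2)
step 3: fire t3:  (A=2, B=4, C=0, D=2, E=2, F=2, G=7, H=2) → (A=2, B=1, C=1, D=3, E=2, F=2, G=7, H=2)
step 4: fire t1:  (A=2, B=1, C=1, D=3, E=2, F=2, G=7, H=2) → (A=3, B=1, C=4, D=1, E=2, F=3, G=7, H=1)
step 5: fire t2:  (A=3, B=1, C=4, D=1, E=2, F=3, G=7, H=1) → (A=3, B=1, C=4, D=1, E=2, F=2, G=10, H=1)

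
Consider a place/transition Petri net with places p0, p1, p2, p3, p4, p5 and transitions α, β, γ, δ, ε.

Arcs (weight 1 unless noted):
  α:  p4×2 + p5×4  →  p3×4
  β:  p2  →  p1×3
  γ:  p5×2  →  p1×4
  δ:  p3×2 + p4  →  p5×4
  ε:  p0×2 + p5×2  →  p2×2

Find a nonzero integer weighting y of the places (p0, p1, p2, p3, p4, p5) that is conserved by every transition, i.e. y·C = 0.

y = (p0:1, p1:1, p2:3, p3:3, p4:2, p5:2)

Incidence matrix C (rows=places, cols=transitions):
        α    β    γ    δ    ε
   p0   0    0    0    0   -2
   p1   0    3    4    0    0
   p2   0   -1    0    0    2
   p3   4    0    0   -2    0
   p4  -2    0    0   -1    0
   p5  -4    0   -2    4   -2

Candidate y = [1, 1, 3, 3, 2, 2]; check y·C column-wise:
  col α: 1·0 + 1·0 + 3·0 + 3·4 + 2·-2 + 2·-4 = 0
  col β: 1·0 + 1·3 + 3·-1 + 3·0 + 2·0 + 2·0 = 0
  col γ: 1·0 + 1·4 + 3·0 + 3·0 + 2·0 + 2·-2 = 0
  col δ: 1·0 + 1·0 + 3·0 + 3·-2 + 2·-1 + 2·4 = 0
  col ε: 1·-2 + 1·0 + 3·2 + 3·0 + 2·0 + 2·-2 = 0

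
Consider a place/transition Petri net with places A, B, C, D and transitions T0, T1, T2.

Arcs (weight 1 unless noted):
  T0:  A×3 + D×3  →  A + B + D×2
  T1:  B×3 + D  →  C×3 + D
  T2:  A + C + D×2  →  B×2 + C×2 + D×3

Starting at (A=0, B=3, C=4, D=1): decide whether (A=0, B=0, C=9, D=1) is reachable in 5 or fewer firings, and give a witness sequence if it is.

depth 0: 1 marking
depth 1: 2 markings reached so far
depth 2: 2 markings reached so far
(frontier empty at depth 2; search complete)
target is not among the 2 markings reachable within 5 steps

NO — not reachable within 5 firings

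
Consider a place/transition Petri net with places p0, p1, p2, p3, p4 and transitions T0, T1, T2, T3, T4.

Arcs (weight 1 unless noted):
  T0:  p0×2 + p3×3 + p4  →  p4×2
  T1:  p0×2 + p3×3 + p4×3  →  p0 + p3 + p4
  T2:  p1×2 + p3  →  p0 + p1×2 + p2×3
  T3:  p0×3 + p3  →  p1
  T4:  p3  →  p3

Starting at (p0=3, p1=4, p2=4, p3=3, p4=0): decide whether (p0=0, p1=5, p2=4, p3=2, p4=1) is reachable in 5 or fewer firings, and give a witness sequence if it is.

NO — not reachable within 5 firings

depth 0: 1 marking
depth 1: 3 markings reached so far
depth 2: 5 markings reached so far
depth 3: 7 markings reached so far
depth 4: 7 markings reached so far
(frontier empty at depth 4; search complete)
target is not among the 7 markings reachable within 5 steps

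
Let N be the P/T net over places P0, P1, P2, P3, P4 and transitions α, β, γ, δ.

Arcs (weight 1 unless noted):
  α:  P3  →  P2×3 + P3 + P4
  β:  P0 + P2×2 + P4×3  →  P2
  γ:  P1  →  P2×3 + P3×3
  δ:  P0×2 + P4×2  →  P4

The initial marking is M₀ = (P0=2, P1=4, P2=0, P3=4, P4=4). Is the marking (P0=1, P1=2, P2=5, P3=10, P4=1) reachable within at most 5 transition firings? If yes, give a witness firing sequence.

YES — reachable via ⟨γ, β, γ⟩ (3 firings)

step 1: fire γ:  (P0=2, P1=4, P2=0, P3=4, P4=4) → (P0=2, P1=3, P2=3, P3=7, P4=4)
step 2: fire β:  (P0=2, P1=3, P2=3, P3=7, P4=4) → (P0=1, P1=3, P2=2, P3=7, P4=1)
step 3: fire γ:  (P0=1, P1=3, P2=2, P3=7, P4=1) → (P0=1, P1=2, P2=5, P3=10, P4=1)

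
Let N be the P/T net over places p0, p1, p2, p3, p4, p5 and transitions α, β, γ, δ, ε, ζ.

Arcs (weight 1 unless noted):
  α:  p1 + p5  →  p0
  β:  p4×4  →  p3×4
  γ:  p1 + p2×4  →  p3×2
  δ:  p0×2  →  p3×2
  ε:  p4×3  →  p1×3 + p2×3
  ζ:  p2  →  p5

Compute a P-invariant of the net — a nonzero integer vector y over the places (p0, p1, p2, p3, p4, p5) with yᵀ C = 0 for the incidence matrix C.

y = (p0:3, p1:2, p2:1, p3:3, p4:3, p5:1)

Incidence matrix C (rows=places, cols=transitions):
        α    β    γ    δ    ε    ζ
   p0   1    0    0   -2    0    0
   p1  -1    0   -1    0    3    0
   p2   0    0   -4    0    3   -1
   p3   0    4    2    2    0    0
   p4   0   -4    0    0   -3    0
   p5  -1    0    0    0    0    1

Candidate y = [3, 2, 1, 3, 3, 1]; check y·C column-wise:
  col α: 3·1 + 2·-1 + 1·0 + 3·0 + 3·0 + 1·-1 = 0
  col β: 3·0 + 2·0 + 1·0 + 3·4 + 3·-4 + 1·0 = 0
  col γ: 3·0 + 2·-1 + 1·-4 + 3·2 + 3·0 + 1·0 = 0
  col δ: 3·-2 + 2·0 + 1·0 + 3·2 + 3·0 + 1·0 = 0
  col ε: 3·0 + 2·3 + 1·3 + 3·0 + 3·-3 + 1·0 = 0
  col ζ: 3·0 + 2·0 + 1·-1 + 3·0 + 3·0 + 1·1 = 0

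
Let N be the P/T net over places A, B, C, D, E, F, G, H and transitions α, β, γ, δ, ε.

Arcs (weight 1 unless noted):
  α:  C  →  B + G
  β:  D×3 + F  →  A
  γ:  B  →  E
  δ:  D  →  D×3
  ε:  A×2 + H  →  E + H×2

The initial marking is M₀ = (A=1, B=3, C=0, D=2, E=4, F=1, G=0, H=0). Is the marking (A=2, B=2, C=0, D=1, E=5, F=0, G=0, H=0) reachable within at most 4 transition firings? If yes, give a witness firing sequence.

YES — reachable via ⟨γ, δ, β⟩ (3 firings)

step 1: fire γ:  (A=1, B=3, C=0, D=2, E=4, F=1, G=0, H=0) → (A=1, B=2, C=0, D=2, E=5, F=1, G=0, H=0)
step 2: fire δ:  (A=1, B=2, C=0, D=2, E=5, F=1, G=0, H=0) → (A=1, B=2, C=0, D=4, E=5, F=1, G=0, H=0)
step 3: fire β:  (A=1, B=2, C=0, D=4, E=5, F=1, G=0, H=0) → (A=2, B=2, C=0, D=1, E=5, F=0, G=0, H=0)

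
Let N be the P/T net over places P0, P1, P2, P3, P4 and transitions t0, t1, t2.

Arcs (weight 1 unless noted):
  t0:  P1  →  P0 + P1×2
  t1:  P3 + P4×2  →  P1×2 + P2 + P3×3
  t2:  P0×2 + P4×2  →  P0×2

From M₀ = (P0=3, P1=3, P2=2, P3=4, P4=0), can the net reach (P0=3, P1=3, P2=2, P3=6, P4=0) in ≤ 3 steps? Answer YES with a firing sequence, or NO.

NO — not reachable within 3 firings

depth 0: 1 marking
depth 1: 2 markings reached so far
depth 2: 3 markings reached so far
depth 3: 4 markings reached so far
target is not among the 4 markings reachable within 3 steps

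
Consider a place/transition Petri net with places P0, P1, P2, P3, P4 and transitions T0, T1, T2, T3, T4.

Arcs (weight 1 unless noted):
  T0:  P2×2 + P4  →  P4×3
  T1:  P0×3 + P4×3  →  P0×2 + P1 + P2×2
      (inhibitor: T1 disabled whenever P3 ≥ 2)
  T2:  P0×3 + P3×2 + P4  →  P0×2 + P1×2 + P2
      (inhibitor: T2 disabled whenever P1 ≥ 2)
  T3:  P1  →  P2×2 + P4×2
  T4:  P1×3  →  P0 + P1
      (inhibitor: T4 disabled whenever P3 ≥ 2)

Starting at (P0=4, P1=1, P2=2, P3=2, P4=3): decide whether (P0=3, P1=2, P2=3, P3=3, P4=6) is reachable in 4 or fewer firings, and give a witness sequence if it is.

depth 0: 1 marking
depth 1: 4 markings reached so far
depth 2: 8 markings reached so far
depth 3: 15 markings reached so far
depth 4: 24 markings reached so far
target is not among the 24 markings reachable within 4 steps

NO — not reachable within 4 firings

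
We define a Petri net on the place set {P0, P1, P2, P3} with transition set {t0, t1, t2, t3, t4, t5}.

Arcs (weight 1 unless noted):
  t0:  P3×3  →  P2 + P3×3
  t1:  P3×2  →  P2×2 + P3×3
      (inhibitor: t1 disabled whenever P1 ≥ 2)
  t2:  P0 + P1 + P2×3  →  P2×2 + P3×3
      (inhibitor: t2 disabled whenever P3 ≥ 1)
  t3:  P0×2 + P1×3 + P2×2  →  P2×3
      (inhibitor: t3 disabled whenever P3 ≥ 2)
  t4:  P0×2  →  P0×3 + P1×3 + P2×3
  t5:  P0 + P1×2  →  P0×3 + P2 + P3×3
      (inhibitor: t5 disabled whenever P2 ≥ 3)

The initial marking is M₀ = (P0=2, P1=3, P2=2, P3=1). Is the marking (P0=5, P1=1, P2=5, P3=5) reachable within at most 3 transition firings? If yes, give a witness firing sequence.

NO — not reachable within 3 firings

depth 0: 1 marking
depth 1: 4 markings reached so far
depth 2: 9 markings reached so far
depth 3: 17 markings reached so far
target is not among the 17 markings reachable within 3 steps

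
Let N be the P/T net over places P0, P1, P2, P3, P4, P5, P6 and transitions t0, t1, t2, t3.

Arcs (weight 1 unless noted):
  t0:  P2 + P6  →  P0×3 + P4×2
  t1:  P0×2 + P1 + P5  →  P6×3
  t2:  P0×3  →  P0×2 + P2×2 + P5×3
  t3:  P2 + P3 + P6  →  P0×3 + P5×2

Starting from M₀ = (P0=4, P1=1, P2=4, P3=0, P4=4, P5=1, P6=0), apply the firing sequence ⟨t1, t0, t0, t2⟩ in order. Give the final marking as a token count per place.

(P0=7, P1=0, P2=4, P3=0, P4=8, P5=3, P6=1)

step 1: fire t1:  (P0=4, P1=1, P2=4, P3=0, P4=4, P5=1, P6=0) → (P0=2, P1=0, P2=4, P3=0, P4=4, P5=0, P6=3)
step 2: fire t0:  (P0=2, P1=0, P2=4, P3=0, P4=4, P5=0, P6=3) → (P0=5, P1=0, P2=3, P3=0, P4=6, P5=0, P6=2)
step 3: fire t0:  (P0=5, P1=0, P2=3, P3=0, P4=6, P5=0, P6=2) → (P0=8, P1=0, P2=2, P3=0, P4=8, P5=0, P6=1)
step 4: fire t2:  (P0=8, P1=0, P2=2, P3=0, P4=8, P5=0, P6=1) → (P0=7, P1=0, P2=4, P3=0, P4=8, P5=3, P6=1)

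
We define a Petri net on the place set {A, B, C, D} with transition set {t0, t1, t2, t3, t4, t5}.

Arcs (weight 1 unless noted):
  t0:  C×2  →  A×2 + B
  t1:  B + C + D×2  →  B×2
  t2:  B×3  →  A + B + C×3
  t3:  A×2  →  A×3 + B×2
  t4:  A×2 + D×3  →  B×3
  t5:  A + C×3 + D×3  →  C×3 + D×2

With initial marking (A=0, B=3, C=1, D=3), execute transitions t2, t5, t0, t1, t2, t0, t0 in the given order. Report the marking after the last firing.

(A=7, B=3, C=0, D=0)

step 1: fire t2:  (A=0, B=3, C=1, D=3) → (A=1, B=1, C=4, D=3)
step 2: fire t5:  (A=1, B=1, C=4, D=3) → (A=0, B=1, C=4, D=2)
step 3: fire t0:  (A=0, B=1, C=4, D=2) → (A=2, B=2, C=2, D=2)
step 4: fire t1:  (A=2, B=2, C=2, D=2) → (A=2, B=3, C=1, D=0)
step 5: fire t2:  (A=2, B=3, C=1, D=0) → (A=3, B=1, C=4, D=0)
step 6: fire t0:  (A=3, B=1, C=4, D=0) → (A=5, B=2, C=2, D=0)
step 7: fire t0:  (A=5, B=2, C=2, D=0) → (A=7, B=3, C=0, D=0)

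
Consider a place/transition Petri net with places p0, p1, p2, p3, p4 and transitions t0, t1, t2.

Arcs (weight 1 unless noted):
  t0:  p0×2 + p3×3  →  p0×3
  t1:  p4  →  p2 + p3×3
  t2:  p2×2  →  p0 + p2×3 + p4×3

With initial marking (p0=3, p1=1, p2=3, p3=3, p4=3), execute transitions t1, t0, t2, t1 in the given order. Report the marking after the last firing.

step 1: fire t1:  (p0=3, p1=1, p2=3, p3=3, p4=3) → (p0=3, p1=1, p2=4, p3=6, p4=2)
step 2: fire t0:  (p0=3, p1=1, p2=4, p3=6, p4=2) → (p0=4, p1=1, p2=4, p3=3, p4=2)
step 3: fire t2:  (p0=4, p1=1, p2=4, p3=3, p4=2) → (p0=5, p1=1, p2=5, p3=3, p4=5)
step 4: fire t1:  (p0=5, p1=1, p2=5, p3=3, p4=5) → (p0=5, p1=1, p2=6, p3=6, p4=4)

(p0=5, p1=1, p2=6, p3=6, p4=4)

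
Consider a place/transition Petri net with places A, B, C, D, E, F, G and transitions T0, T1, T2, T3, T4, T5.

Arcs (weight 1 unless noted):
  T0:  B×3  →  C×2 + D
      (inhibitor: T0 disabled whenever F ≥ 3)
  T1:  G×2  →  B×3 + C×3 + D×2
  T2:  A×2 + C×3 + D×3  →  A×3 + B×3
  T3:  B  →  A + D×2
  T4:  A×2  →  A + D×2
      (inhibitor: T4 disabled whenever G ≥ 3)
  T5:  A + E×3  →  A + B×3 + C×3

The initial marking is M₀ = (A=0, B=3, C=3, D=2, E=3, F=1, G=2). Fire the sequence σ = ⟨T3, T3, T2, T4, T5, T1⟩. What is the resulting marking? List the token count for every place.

step 1: fire T3:  (A=0, B=3, C=3, D=2, E=3, F=1, G=2) → (A=1, B=2, C=3, D=4, E=3, F=1, G=2)
step 2: fire T3:  (A=1, B=2, C=3, D=4, E=3, F=1, G=2) → (A=2, B=1, C=3, D=6, E=3, F=1, G=2)
step 3: fire T2:  (A=2, B=1, C=3, D=6, E=3, F=1, G=2) → (A=3, B=4, C=0, D=3, E=3, F=1, G=2)
step 4: fire T4:  (A=3, B=4, C=0, D=3, E=3, F=1, G=2) → (A=2, B=4, C=0, D=5, E=3, F=1, G=2)
step 5: fire T5:  (A=2, B=4, C=0, D=5, E=3, F=1, G=2) → (A=2, B=7, C=3, D=5, E=0, F=1, G=2)
step 6: fire T1:  (A=2, B=7, C=3, D=5, E=0, F=1, G=2) → (A=2, B=10, C=6, D=7, E=0, F=1, G=0)

(A=2, B=10, C=6, D=7, E=0, F=1, G=0)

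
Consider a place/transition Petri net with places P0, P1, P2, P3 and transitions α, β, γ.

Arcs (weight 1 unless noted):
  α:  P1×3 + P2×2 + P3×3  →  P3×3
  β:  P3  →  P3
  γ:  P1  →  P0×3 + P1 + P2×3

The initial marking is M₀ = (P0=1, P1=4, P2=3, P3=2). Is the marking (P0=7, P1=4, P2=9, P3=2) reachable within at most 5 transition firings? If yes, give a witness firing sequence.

YES — reachable via ⟨γ, γ⟩ (2 firings)

step 1: fire γ:  (P0=1, P1=4, P2=3, P3=2) → (P0=4, P1=4, P2=6, P3=2)
step 2: fire γ:  (P0=4, P1=4, P2=6, P3=2) → (P0=7, P1=4, P2=9, P3=2)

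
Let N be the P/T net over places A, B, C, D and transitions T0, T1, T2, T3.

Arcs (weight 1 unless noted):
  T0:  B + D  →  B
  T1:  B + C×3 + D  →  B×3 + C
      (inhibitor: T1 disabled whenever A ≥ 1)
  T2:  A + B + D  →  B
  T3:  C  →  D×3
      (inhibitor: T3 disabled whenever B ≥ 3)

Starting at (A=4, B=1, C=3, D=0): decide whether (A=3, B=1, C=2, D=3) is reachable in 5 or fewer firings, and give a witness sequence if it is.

NO — not reachable within 5 firings

depth 0: 1 marking
depth 1: 2 markings reached so far
depth 2: 5 markings reached so far
depth 3: 11 markings reached so far
depth 4: 20 markings reached so far
depth 5: 27 markings reached so far
target is not among the 27 markings reachable within 5 steps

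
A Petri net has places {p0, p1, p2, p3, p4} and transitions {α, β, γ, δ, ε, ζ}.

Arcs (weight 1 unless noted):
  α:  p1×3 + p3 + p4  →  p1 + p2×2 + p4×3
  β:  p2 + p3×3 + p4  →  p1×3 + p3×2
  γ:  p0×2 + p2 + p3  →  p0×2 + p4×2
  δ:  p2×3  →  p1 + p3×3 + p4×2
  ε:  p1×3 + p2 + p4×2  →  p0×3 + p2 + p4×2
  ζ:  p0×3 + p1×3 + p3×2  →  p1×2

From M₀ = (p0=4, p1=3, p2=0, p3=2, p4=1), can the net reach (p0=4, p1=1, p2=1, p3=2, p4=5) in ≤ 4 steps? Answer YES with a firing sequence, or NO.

NO — not reachable within 4 firings

depth 0: 1 marking
depth 1: 3 markings reached so far
depth 2: 4 markings reached so far
depth 3: 4 markings reached so far
(frontier empty at depth 3; search complete)
target is not among the 4 markings reachable within 4 steps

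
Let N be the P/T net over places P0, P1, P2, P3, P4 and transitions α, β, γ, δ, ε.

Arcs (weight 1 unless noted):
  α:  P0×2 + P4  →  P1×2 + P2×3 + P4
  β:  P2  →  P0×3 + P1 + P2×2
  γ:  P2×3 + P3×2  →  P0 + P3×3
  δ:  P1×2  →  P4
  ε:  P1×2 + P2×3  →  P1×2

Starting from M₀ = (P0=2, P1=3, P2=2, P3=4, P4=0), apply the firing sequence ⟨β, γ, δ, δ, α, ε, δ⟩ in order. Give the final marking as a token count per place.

(P0=4, P1=0, P2=0, P3=5, P4=3)

step 1: fire β:  (P0=2, P1=3, P2=2, P3=4, P4=0) → (P0=5, P1=4, P2=3, P3=4, P4=0)
step 2: fire γ:  (P0=5, P1=4, P2=3, P3=4, P4=0) → (P0=6, P1=4, P2=0, P3=5, P4=0)
step 3: fire δ:  (P0=6, P1=4, P2=0, P3=5, P4=0) → (P0=6, P1=2, P2=0, P3=5, P4=1)
step 4: fire δ:  (P0=6, P1=2, P2=0, P3=5, P4=1) → (P0=6, P1=0, P2=0, P3=5, P4=2)
step 5: fire α:  (P0=6, P1=0, P2=0, P3=5, P4=2) → (P0=4, P1=2, P2=3, P3=5, P4=2)
step 6: fire ε:  (P0=4, P1=2, P2=3, P3=5, P4=2) → (P0=4, P1=2, P2=0, P3=5, P4=2)
step 7: fire δ:  (P0=4, P1=2, P2=0, P3=5, P4=2) → (P0=4, P1=0, P2=0, P3=5, P4=3)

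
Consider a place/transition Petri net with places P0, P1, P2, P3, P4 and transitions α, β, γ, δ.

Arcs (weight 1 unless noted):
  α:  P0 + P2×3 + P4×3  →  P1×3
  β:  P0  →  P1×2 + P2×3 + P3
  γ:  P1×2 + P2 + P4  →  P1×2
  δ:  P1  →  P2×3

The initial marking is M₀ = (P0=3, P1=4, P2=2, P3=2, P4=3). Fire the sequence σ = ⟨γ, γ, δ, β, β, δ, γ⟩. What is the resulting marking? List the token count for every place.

(P0=1, P1=6, P2=11, P3=4, P4=0)

step 1: fire γ:  (P0=3, P1=4, P2=2, P3=2, P4=3) → (P0=3, P1=4, P2=1, P3=2, P4=2)
step 2: fire γ:  (P0=3, P1=4, P2=1, P3=2, P4=2) → (P0=3, P1=4, P2=0, P3=2, P4=1)
step 3: fire δ:  (P0=3, P1=4, P2=0, P3=2, P4=1) → (P0=3, P1=3, P2=3, P3=2, P4=1)
step 4: fire β:  (P0=3, P1=3, P2=3, P3=2, P4=1) → (P0=2, P1=5, P2=6, P3=3, P4=1)
step 5: fire β:  (P0=2, P1=5, P2=6, P3=3, P4=1) → (P0=1, P1=7, P2=9, P3=4, P4=1)
step 6: fire δ:  (P0=1, P1=7, P2=9, P3=4, P4=1) → (P0=1, P1=6, P2=12, P3=4, P4=1)
step 7: fire γ:  (P0=1, P1=6, P2=12, P3=4, P4=1) → (P0=1, P1=6, P2=11, P3=4, P4=0)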